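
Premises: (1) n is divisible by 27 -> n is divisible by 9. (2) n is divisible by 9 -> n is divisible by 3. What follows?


Hypothetical syllogism: from (P → Q) and (Q → R), infer (P → R).
Chain the two implications through the shared middle term 'n is divisible by 9'.

n is divisible by 27 -> n is divisible by 3


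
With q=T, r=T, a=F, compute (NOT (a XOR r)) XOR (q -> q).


Substitute q=T, r=T, a=F:
a XOR r = F XOR T = T
NOT (a XOR r) = F
q -> q = T -> T = T
(NOT (a XOR r)) XOR (q -> q) = F XOR T = T

T


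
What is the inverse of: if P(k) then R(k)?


The inverse of (P → Q) is (¬P → ¬Q). It is equivalent to the converse, not to the original.
Here P = 'P(k)' and Q = 'R(k)'.

If not (P(k)), then not (R(k)).


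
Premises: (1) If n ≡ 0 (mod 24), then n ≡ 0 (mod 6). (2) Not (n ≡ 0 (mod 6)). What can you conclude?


Modus tollens: from (P → Q) and ¬Q, infer ¬P.
Q = 'n ≡ 0 (mod 6)' is denied; since P → Q, P must also fail.

Not (n ≡ 0 (mod 24)).


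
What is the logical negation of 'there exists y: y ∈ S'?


¬(for all x: φ) = there exists x: ¬φ, and ¬(there exists x: φ) = for all x: ¬φ.
Apply to the existential statement.

for all y: NOT(y ∈ S)


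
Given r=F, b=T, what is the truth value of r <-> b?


Biconditional is true when both operands have the same truth value.
Substitute: r=F, b=T.
F <-> T evaluates to F.

F


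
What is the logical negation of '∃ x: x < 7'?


¬(∀ x: φ) = ∃ x: ¬φ, and ¬(∃ x: φ) = ∀ x: ¬φ.
Apply to the existential statement.

∀ x: ¬(x < 7)


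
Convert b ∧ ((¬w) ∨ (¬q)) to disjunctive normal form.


Step 1: Distribute ∧ over ∨: b ∧ ((¬w) ∨ (¬q)) = (b ∧ (¬w)) ∨ (b ∧ (¬q)).

(b ∧ (¬w)) ∨ (b ∧ (¬q))


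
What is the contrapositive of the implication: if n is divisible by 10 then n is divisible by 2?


The contrapositive of (P → Q) is (¬Q → ¬P); it is logically equivalent to the original.
Here P = 'n is divisible by 10' and Q = 'n is divisible by 2'.

If not (n is divisible by 2), then not (n is divisible by 10).


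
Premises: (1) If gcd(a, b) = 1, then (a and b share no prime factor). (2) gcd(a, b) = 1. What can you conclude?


Modus ponens: from (P → Q) and P, infer Q.
P = 'gcd(a, b) = 1' is asserted, and P → Q holds, so Q follows.

(a and b share no prime factor).


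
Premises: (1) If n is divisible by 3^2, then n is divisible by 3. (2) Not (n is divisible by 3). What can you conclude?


Modus tollens: from (P → Q) and ¬Q, infer ¬P.
Q = 'n is divisible by 3' is denied; since P → Q, P must also fail.

Not (n is divisible by 3^2).


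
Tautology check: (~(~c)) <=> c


Build the truth table over {c}:
c | φ
-----
False | True
True | True
Every row evaluates to true.

Yes, it is a tautology.


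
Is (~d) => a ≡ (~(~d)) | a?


Compare truth tables:
a | d | φ | ψ
-------------
False | False | False | False
True | False | True | True
False | True | True | True
True | True | True | True
The columns φ and ψ agree on every row.

Yes, they are logically equivalent.


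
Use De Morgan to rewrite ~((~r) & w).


De Morgan: the negation of a conjunction is the disjunction of the negations.
Distribute ~ across &, flipping it to |, and negate each literal.

r | (~w)


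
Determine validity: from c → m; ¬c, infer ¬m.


This is denying the antecedent (fallacy). There exist truth assignments where the premises are all true but the conclusion is false.

Invalid.


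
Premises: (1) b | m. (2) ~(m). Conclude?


Disjunctive syllogism: from (P ∨ Q) and ¬P, infer Q.
One disjunct, 'm', is ruled out; the other must hold.

b


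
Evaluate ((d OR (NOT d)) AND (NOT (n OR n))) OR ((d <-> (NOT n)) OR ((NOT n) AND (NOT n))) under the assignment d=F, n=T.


Substitute d=F, n=T:
… (earlier sub-steps elided)
n OR n = T OR T = T
NOT (n OR n) = F
(d OR (NOT d)) AND (NOT (n OR n)) = T AND F = F
NOT n = F
d <-> (NOT n) = F <-> F = T
NOT n = F
NOT n = F
(NOT n) AND (NOT n) = F AND F = F
(d <-> (NOT n)) OR ((NOT n) AND (NOT n)) = T OR F = T
((d OR (NOT d)) AND (NOT (n OR n))) OR ((d <-> (NOT n)) OR ((NOT n) AND (NOT n))) = F OR T = T

T


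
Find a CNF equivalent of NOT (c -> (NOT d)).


Step 1: Rewrite c → (¬d) as ¬c ∨ (¬d).
Step 2: Negate: ¬(¬c ∨ (¬d)) = c ∧ ¬(¬d) (De Morgan + double negation).
Step 3: Eliminate any double negations (¬¬X = X).

c AND d


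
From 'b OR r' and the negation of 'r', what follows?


Disjunctive syllogism: from (P ∨ Q) and ¬P, infer Q.
One disjunct, 'r', is ruled out; the other must hold.

b


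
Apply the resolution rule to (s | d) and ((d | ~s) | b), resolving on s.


The clauses contain complementary literals s and ~s.
Resolution eliminates this pair and disjoins the remaining literals (merging duplicates).

(d | b)


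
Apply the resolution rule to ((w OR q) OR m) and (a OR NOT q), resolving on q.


The clauses contain complementary literals q and NOTq.
Resolution eliminates this pair and disjoins the remaining literals (merging duplicates).

((w OR m) OR a)


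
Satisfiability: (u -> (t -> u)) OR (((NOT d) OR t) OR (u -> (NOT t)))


Search for a satisfying assignment over {d, t, u}.
Try d=F, t=F, u=F: the formula evaluates to T.
A satisfying assignment exists.

Satisfiable.


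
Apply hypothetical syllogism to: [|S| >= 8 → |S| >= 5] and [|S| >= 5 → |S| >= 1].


Hypothetical syllogism: from (P → Q) and (Q → R), infer (P → R).
Chain the two implications through the shared middle term '|S| >= 5'.

|S| >= 8 → |S| >= 1


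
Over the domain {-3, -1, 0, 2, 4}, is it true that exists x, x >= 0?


Evaluate the predicate on each element: -3:False, -1:False, 0:True, 2:True, 4:True.
Witness x = 0 satisfies the predicate.

True


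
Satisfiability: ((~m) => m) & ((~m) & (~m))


Check all 2 assignments over {m}:
m | φ
-----
False | False
True | False
No assignment makes the formula true.

Unsatisfiable.


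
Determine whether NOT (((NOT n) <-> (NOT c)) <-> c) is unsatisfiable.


Truth table over {c, n}:
c | n | φ
---------
F | F | T
T | F | T
F | T | F
T | T | F
Satisfying assignment at row 1: c=F, n=F gives T.

No, it is not a contradiction.


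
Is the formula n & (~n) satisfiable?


Check all 2 assignments over {n}:
n | φ
-----
False | False
True | False
No assignment makes the formula true.

Unsatisfiable.


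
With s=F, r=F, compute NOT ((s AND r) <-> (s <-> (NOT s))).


Substitute s=F, r=F:
s AND r = F AND F = F
NOT s = T
s <-> (NOT s) = F <-> T = F
(s AND r) <-> (s <-> (NOT s)) = F <-> F = T
NOT ((s AND r) <-> (s <-> (NOT s))) = F

F


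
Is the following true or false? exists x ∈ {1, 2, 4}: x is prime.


Evaluate the predicate on each element: 1:False, 2:True, 4:False.
Witness x = 2 satisfies the predicate.

True


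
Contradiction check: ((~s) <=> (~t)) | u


Truth table over {s, t, u}:
s | t | u | φ
-------------
False | False | False | True
True | False | False | False
False | True | False | False
True | True | False | True
False | False | True | True
True | False | True | True
False | True | True | True
True | True | True | True
Satisfying assignment at row 1: s=False, t=False, u=False gives True.

No, it is not a contradiction.


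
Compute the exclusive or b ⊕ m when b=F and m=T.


Exclusive or is true when exactly one operand is true.
Substitute: b=F, m=T.
F ⊕ T evaluates to T.

T


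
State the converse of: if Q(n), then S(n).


The converse of (P → Q) is (Q → P). It is not in general equivalent to the original.
Here P = 'Q(n)' and Q = 'S(n)'.

If S(n), then Q(n).


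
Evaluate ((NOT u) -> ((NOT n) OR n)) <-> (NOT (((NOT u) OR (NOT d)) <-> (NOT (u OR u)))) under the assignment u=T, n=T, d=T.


Substitute u=T, n=T, d=T:
… (earlier sub-steps elided)
(NOT n) OR n = F OR T = T
(NOT u) -> ((NOT n) OR n) = F -> T = T
NOT u = F
NOT d = F
(NOT u) OR (NOT d) = F OR F = F
u OR u = T OR T = T
NOT (u OR u) = F
((NOT u) OR (NOT d)) <-> (NOT (u OR u)) = F <-> F = T
NOT (((NOT u) OR (NOT d)) <-> (NOT (u OR u))) = F
((NOT u) -> ((NOT n) OR n)) <-> (NOT (((NOT u) OR (NOT d)) <-> (NOT (u OR u)))) = T <-> F = F

F


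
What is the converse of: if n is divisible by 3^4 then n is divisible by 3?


The converse of (P → Q) is (Q → P). It is not in general equivalent to the original.
Here P = 'n is divisible by 3^4' and Q = 'n is divisible by 3'.

If n is divisible by 3, then n is divisible by 3^4.


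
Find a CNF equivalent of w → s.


Step 1: Rewrite w → s as ¬w ∨ s.

(¬w) ∨ s


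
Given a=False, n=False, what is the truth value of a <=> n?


Biconditional is true when both operands have the same truth value.
Substitute: a=False, n=False.
False <=> False evaluates to True.

True


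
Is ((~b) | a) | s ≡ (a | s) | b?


Compare truth tables:
a | b | s | φ | ψ
-----------------
False | False | False | True | False
True | False | False | True | True
False | True | False | False | True
True | True | False | True | True
False | False | True | True | True
True | False | True | True | True
False | True | True | True | True
True | True | True | True | True
They differ at row 1 (a=False, b=False, s=False): φ=True but ψ=False.

No, they are not logically equivalent.


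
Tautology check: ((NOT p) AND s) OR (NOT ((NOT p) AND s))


Build the truth table over {p, s}:
p | s | φ
---------
F | F | T
T | F | T
F | T | T
T | T | T
Every row evaluates to true.

Yes, it is a tautology.


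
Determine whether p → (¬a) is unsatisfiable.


Truth table over {a, p}:
a | p | φ
---------
F | F | T
T | F | T
F | T | T
T | T | F
Satisfying assignment at row 1: a=F, p=F gives T.

No, it is not a contradiction.


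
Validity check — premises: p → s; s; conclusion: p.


This is affirming the consequent (fallacy). There exist truth assignments where the premises are all true but the conclusion is false.

Invalid.


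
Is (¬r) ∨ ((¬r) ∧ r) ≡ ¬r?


Compare truth tables:
r | φ | ψ
---------
F | T | T
T | F | F
The columns φ and ψ agree on every row.

Yes, they are logically equivalent.


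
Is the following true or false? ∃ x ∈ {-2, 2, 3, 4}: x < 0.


Evaluate the predicate on each element: -2:T, 2:F, 3:F, 4:F.
Witness x = -2 satisfies the predicate.

T


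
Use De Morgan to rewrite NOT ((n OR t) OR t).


De Morgan: the negation of a disjunction is the conjunction of the negations.
Distribute NOT across OR, flipping it to AND, and negate each literal.

((NOT n) AND (NOT t)) AND (NOT t)


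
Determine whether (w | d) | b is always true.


Build the truth table over {b, d, w}:
b | d | w | φ
-------------
False | False | False | False
True | False | False | True
False | True | False | True
True | True | False | True
False | False | True | True
True | False | True | True
False | True | True | True
True | True | True | True
Counterexample at row 1: with b=False, d=False, w=False, the formula is False.

No, it is not a tautology.


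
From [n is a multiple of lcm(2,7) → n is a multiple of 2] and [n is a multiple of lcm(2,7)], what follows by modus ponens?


Modus ponens: from (P → Q) and P, infer Q.
P = 'n is a multiple of lcm(2,7)' is asserted, and P → Q holds, so Q follows.

n is a multiple of 2.


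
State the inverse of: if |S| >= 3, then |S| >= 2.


The inverse of (P → Q) is (¬P → ¬Q). It is equivalent to the converse, not to the original.
Here P = '|S| >= 3' and Q = '|S| >= 2'.

If not (|S| >= 3), then not (|S| >= 2).


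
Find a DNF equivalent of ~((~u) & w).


Step 1: Apply De Morgan: ¬((¬u) ∧ w) = ¬(¬u) ∨ ¬w.
Step 2: Eliminate any double negations (¬¬X = X).

u | (~w)


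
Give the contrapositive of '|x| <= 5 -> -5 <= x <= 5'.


The contrapositive of (P → Q) is (¬Q → ¬P); it is logically equivalent to the original.
Here P = '|x| <= 5' and Q = '-5 <= x <= 5'.

If not (-5 <= x <= 5), then not (|x| <= 5).


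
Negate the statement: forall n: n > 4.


¬(forall x: φ) = exists x: ¬φ, and ¬(exists x: φ) = forall x: ¬φ.
Apply to the universal statement.

exists n: ~(n > 4)


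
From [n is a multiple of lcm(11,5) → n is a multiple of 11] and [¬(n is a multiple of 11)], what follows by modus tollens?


Modus tollens: from (P → Q) and ¬Q, infer ¬P.
Q = 'n is a multiple of 11' is denied; since P → Q, P must also fail.

Not (n is a multiple of lcm(11,5)).


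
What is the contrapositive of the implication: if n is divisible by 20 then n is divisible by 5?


The contrapositive of (P → Q) is (¬Q → ¬P); it is logically equivalent to the original.
Here P = 'n is divisible by 20' and Q = 'n is divisible by 5'.

If not (n is divisible by 5), then not (n is divisible by 20).


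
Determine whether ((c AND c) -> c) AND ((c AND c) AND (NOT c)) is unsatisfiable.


Truth table over {c}:
c | φ
-----
F | F
T | F
Every row is false.

Yes, it is a contradiction.


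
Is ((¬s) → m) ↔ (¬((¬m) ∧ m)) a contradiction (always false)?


Truth table over {m, s}:
m | s | φ
---------
F | F | F
T | F | T
F | T | T
T | T | T
Satisfying assignment at row 2: m=T, s=F gives T.

No, it is not a contradiction.


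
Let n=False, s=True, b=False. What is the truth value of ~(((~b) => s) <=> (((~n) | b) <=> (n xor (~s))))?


Substitute n=False, s=True, b=False:
~b = True
(~b) => s = True => True = True
~n = True
(~n) | b = True | False = True
~s = False
n xor (~s) = False xor False = False
((~n) | b) <=> (n xor (~s)) = True <=> False = False
((~b) => s) <=> (((~n) | b) <=> (n xor (~s))) = True <=> False = False
~(((~b) => s) <=> (((~n) | b) <=> (n xor (~s)))) = True

True


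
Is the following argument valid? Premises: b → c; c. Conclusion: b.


This is affirming the consequent (fallacy). There exist truth assignments where the premises are all true but the conclusion is false.

Invalid.


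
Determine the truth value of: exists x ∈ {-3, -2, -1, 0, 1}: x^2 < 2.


Evaluate the predicate on each element: -3:False, -2:False, -1:True, 0:True, 1:True.
Witness x = -1 satisfies the predicate.

True


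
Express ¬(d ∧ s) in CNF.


Step 1: Apply De Morgan: ¬(d ∧ s) = ¬d ∨ ¬s.

(¬d) ∨ (¬s)


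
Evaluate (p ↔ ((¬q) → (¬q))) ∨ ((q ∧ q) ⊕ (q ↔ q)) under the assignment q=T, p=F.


Substitute q=T, p=F:
¬q = F
¬q = F
(¬q) → (¬q) = F → F = T
p ↔ ((¬q) → (¬q)) = F ↔ T = F
q ∧ q = T ∧ T = T
q ↔ q = T ↔ T = T
(q ∧ q) ⊕ (q ↔ q) = T ⊕ T = F
(p ↔ ((¬q) → (¬q))) ∨ ((q ∧ q) ⊕ (q ↔ q)) = F ∨ F = F

F


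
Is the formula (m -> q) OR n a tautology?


Build the truth table over {m, n, q}:
m | n | q | φ
-------------
F | F | F | T
T | F | F | F
F | T | F | T
T | T | F | T
F | F | T | T
T | F | T | T
F | T | T | T
T | T | T | T
Counterexample at row 2: with m=T, n=F, q=F, the formula is F.

No, it is not a tautology.


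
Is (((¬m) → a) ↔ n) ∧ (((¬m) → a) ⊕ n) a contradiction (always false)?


Truth table over {a, m, n}:
a | m | n | φ
-------------
F | F | F | F
T | F | F | F
F | T | F | F
T | T | F | F
F | F | T | F
T | F | T | F
F | T | T | F
T | T | T | F
Every row is false.

Yes, it is a contradiction.


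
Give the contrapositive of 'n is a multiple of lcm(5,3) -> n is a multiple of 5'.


The contrapositive of (P → Q) is (¬Q → ¬P); it is logically equivalent to the original.
Here P = 'n is a multiple of lcm(5,3)' and Q = 'n is a multiple of 5'.

If not (n is a multiple of 5), then not (n is a multiple of lcm(5,3)).


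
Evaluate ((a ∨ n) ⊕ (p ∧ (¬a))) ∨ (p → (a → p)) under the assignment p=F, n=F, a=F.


Substitute p=F, n=F, a=F:
a ∨ n = F ∨ F = F
¬a = T
p ∧ (¬a) = F ∧ T = F
(a ∨ n) ⊕ (p ∧ (¬a)) = F ⊕ F = F
a → p = F → F = T
p → (a → p) = F → T = T
((a ∨ n) ⊕ (p ∧ (¬a))) ∨ (p → (a → p)) = F ∨ T = T

T


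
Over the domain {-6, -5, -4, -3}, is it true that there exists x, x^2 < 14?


Evaluate the predicate on each element: -6:F, -5:F, -4:F, -3:T.
Witness x = -3 satisfies the predicate.

T


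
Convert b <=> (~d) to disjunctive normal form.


Step 1: b ↔ (¬d) is true exactly when both agree: (b ∧ (¬d)) ∨ (¬b ∧ ¬(¬d)).
Step 2: Eliminate any double negations (¬¬X = X).

(b & (~d)) | ((~b) & d)


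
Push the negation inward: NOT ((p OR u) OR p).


De Morgan: the negation of a disjunction is the conjunction of the negations.
Distribute NOT across OR, flipping it to AND, and negate each literal.

((NOT p) AND (NOT u)) AND (NOT p)


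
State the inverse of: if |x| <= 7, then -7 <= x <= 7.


The inverse of (P → Q) is (¬P → ¬Q). It is equivalent to the converse, not to the original.
Here P = '|x| <= 7' and Q = '-7 <= x <= 7'.

If not (|x| <= 7), then not (-7 <= x <= 7).


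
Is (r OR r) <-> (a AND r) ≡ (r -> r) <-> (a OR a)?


Compare truth tables:
a | r | φ | ψ
-------------
F | F | T | F
T | F | T | T
F | T | F | F
T | T | T | T
They differ at row 1 (a=F, r=F): φ=T but ψ=F.

No, they are not logically equivalent.


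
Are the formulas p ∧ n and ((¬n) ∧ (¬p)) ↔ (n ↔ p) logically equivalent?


Compare truth tables:
n | p | φ | ψ
-------------
F | F | F | T
T | F | F | T
F | T | F | T
T | T | T | F
They differ at row 1 (n=F, p=F): φ=F but ψ=T.

No, they are not logically equivalent.


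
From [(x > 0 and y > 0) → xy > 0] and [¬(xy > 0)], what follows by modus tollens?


Modus tollens: from (P → Q) and ¬Q, infer ¬P.
Q = 'xy > 0' is denied; since P → Q, P must also fail.

Not ((x > 0 and y > 0)).


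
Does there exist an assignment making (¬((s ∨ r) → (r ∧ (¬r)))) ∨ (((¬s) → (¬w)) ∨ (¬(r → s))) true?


Search for a satisfying assignment over {r, s, w}.
Try r=F, s=F, w=F: the formula evaluates to T.
A satisfying assignment exists.

Satisfiable.


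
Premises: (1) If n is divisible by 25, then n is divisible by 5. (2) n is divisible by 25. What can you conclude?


Modus ponens: from (P → Q) and P, infer Q.
P = 'n is divisible by 25' is asserted, and P → Q holds, so Q follows.

n is divisible by 5.


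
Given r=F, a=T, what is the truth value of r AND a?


Conjunction is true only when both operands are true.
Substitute: r=F, a=T.
F AND T evaluates to F.

F


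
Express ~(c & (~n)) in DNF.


Step 1: Apply De Morgan: ¬(c ∧ (¬n)) = ¬c ∨ ¬(¬n).
Step 2: Eliminate any double negations (¬¬X = X).

(~c) | n


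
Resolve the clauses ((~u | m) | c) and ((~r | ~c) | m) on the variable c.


The clauses contain complementary literals c and ~c.
Resolution eliminates this pair and disjoins the remaining literals (merging duplicates).

((~u | m) | ~r)


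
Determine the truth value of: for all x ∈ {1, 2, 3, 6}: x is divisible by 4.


Evaluate the predicate on each element: 1:F, 2:F, 3:F, 6:F.
Counterexample x = 1 fails the predicate.

F


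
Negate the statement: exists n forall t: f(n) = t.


Negation flips each quantifier (∀↔∃) and negates the inner predicate.
¬(exists n forall t: φ) = forall n exists t: ¬φ.

forall n exists t: ~(f(n) = t)


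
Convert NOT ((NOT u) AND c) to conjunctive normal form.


Step 1: Apply De Morgan: ¬((¬u) ∧ c) = ¬(¬u) ∨ ¬c.
Step 2: Eliminate any double negations (¬¬X = X).

u OR (NOT c)


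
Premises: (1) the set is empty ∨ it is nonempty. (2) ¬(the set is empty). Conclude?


Disjunctive syllogism: from (P ∨ Q) and ¬P, infer Q.
One disjunct, 'the set is empty', is ruled out; the other must hold.

it is nonempty


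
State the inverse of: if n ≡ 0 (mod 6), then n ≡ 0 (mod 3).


The inverse of (P → Q) is (¬P → ¬Q). It is equivalent to the converse, not to the original.
Here P = 'n ≡ 0 (mod 6)' and Q = 'n ≡ 0 (mod 3)'.

If not (n ≡ 0 (mod 6)), then not (n ≡ 0 (mod 3)).


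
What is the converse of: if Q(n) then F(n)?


The converse of (P → Q) is (Q → P). It is not in general equivalent to the original.
Here P = 'Q(n)' and Q = 'F(n)'.

If F(n), then Q(n).


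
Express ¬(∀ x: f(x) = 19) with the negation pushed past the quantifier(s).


¬(∀ x: φ) = ∃ x: ¬φ, and ¬(∃ x: φ) = ∀ x: ¬φ.
Apply to the universal statement.

∃ x: ¬(f(x) = 19)


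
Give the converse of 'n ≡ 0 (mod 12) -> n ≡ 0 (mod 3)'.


The converse of (P → Q) is (Q → P). It is not in general equivalent to the original.
Here P = 'n ≡ 0 (mod 12)' and Q = 'n ≡ 0 (mod 3)'.

If n ≡ 0 (mod 3), then n ≡ 0 (mod 12).


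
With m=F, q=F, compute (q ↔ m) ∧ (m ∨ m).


Substitute m=F, q=F:
q ↔ m = F ↔ F = T
m ∨ m = F ∨ F = F
(q ↔ m) ∧ (m ∨ m) = T ∧ F = F

F


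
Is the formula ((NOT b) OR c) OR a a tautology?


Build the truth table over {a, b, c}:
a | b | c | φ
-------------
F | F | F | T
T | F | F | T
F | T | F | F
T | T | F | T
F | F | T | T
T | F | T | T
F | T | T | T
T | T | T | T
Counterexample at row 3: with a=F, b=T, c=F, the formula is F.

No, it is not a tautology.


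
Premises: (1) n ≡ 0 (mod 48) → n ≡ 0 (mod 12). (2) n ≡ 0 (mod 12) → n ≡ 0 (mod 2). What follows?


Hypothetical syllogism: from (P → Q) and (Q → R), infer (P → R).
Chain the two implications through the shared middle term 'n ≡ 0 (mod 12)'.

n ≡ 0 (mod 48) → n ≡ 0 (mod 2)


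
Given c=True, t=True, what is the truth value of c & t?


Conjunction is true only when both operands are true.
Substitute: c=True, t=True.
True & True evaluates to True.

True


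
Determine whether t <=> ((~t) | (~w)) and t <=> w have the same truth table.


Compare truth tables:
t | w | φ | ψ
-------------
False | False | False | True
True | False | True | False
False | True | False | False
True | True | False | True
They differ at row 1 (t=False, w=False): φ=False but ψ=True.

No, they are not logically equivalent.


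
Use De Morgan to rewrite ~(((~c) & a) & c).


De Morgan: the negation of a conjunction is the disjunction of the negations.
Distribute ~ across &, flipping it to |, and negate each literal.

(c | (~a)) | (~c)


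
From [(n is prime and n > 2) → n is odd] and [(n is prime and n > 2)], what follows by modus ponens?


Modus ponens: from (P → Q) and P, infer Q.
P = '(n is prime and n > 2)' is asserted, and P → Q holds, so Q follows.

n is odd.


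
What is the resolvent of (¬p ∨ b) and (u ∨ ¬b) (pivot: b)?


The clauses contain complementary literals b and ¬b.
Resolution eliminates this pair and disjoins the remaining literals (merging duplicates).

(¬p ∨ u)


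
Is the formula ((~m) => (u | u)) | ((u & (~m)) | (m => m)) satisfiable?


Search for a satisfying assignment over {m, u}.
Try m=False, u=False: the formula evaluates to True.
A satisfying assignment exists.

Satisfiable.


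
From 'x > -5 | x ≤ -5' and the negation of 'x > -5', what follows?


Disjunctive syllogism: from (P ∨ Q) and ¬P, infer Q.
One disjunct, 'x > -5', is ruled out; the other must hold.

x ≤ -5


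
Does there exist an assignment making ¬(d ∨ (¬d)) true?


Check all 2 assignments over {d}:
d | φ
-----
F | F
T | F
No assignment makes the formula true.

Unsatisfiable.


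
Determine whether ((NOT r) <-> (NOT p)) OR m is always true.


Build the truth table over {m, p, r}:
m | p | r | φ
-------------
F | F | F | T
T | F | F | T
F | T | F | F
T | T | F | T
F | F | T | F
T | F | T | T
F | T | T | T
T | T | T | T
Counterexample at row 3: with m=F, p=T, r=F, the formula is F.

No, it is not a tautology.


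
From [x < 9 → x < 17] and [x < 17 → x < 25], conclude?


Hypothetical syllogism: from (P → Q) and (Q → R), infer (P → R).
Chain the two implications through the shared middle term 'x < 17'.

x < 9 → x < 25


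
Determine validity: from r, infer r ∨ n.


This matches the form of disjunction introduction: the conclusion follows in every model of the premises.

Valid.


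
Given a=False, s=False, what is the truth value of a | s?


Disjunction is false only when both operands are false.
Substitute: a=False, s=False.
False | False evaluates to False.

False


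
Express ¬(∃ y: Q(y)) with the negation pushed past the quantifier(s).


¬(∀ x: φ) = ∃ x: ¬φ, and ¬(∃ x: φ) = ∀ x: ¬φ.
Apply to the existential statement.

∀ y: ¬(Q(y))


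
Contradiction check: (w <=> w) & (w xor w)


Truth table over {w}:
w | φ
-----
False | False
True | False
Every row is false.

Yes, it is a contradiction.


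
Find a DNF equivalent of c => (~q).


Step 1: Rewrite c → (¬q) as ¬c ∨ (¬q).

(~c) | (~q)


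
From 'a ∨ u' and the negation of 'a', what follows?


Disjunctive syllogism: from (P ∨ Q) and ¬P, infer Q.
One disjunct, 'a', is ruled out; the other must hold.

u


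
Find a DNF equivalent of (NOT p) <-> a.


Step 1: (¬p) ↔ a is true exactly when both agree: ((¬p) ∧ a) ∨ (¬(¬p) ∧ ¬a).
Step 2: Eliminate any double negations (¬¬X = X).

((NOT p) AND a) OR (p AND (NOT a))


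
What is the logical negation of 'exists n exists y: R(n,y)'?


Negation flips each quantifier (∀↔∃) and negates the inner predicate.
¬(exists n exists y: φ) = forall n forall y: ¬φ.

forall n forall y: ~(R(n,y))


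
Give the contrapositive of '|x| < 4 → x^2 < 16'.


The contrapositive of (P → Q) is (¬Q → ¬P); it is logically equivalent to the original.
Here P = '|x| < 4' and Q = 'x^2 < 16'.

If not (x^2 < 16), then not (|x| < 4).


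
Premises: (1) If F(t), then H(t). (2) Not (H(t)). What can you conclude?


Modus tollens: from (P → Q) and ¬Q, infer ¬P.
Q = 'H(t)' is denied; since P → Q, P must also fail.

Not (F(t)).


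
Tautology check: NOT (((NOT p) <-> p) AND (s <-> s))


Build the truth table over {p, s}:
p | s | φ
---------
F | F | T
T | F | T
F | T | T
T | T | T
Every row evaluates to true.

Yes, it is a tautology.


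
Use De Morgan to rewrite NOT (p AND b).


De Morgan: the negation of a conjunction is the disjunction of the negations.
Distribute NOT across AND, flipping it to OR, and negate each literal.

(NOT p) OR (NOT b)


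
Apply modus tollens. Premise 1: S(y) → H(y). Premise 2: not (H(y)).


Modus tollens: from (P → Q) and ¬Q, infer ¬P.
Q = 'H(y)' is denied; since P → Q, P must also fail.

Not (S(y)).


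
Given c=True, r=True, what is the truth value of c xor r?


Exclusive or is true when exactly one operand is true.
Substitute: c=True, r=True.
True xor True evaluates to False.

False


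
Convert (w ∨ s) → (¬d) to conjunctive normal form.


Step 1: Rewrite as ¬(w ∨ s) ∨ (¬d) = (¬w ∧ ¬s) ∨ (¬d).
Step 2: Distribute ∨ over ∧.

((¬w) ∨ (¬d)) ∧ ((¬s) ∨ (¬d))


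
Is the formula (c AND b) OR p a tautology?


Build the truth table over {b, c, p}:
b | c | p | φ
-------------
F | F | F | F
T | F | F | F
F | T | F | F
T | T | F | T
F | F | T | T
T | F | T | T
F | T | T | T
T | T | T | T
Counterexample at row 1: with b=F, c=F, p=F, the formula is F.

No, it is not a tautology.


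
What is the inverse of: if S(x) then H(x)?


The inverse of (P → Q) is (¬P → ¬Q). It is equivalent to the converse, not to the original.
Here P = 'S(x)' and Q = 'H(x)'.

If not (S(x)), then not (H(x)).


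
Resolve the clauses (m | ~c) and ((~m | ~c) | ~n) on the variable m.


The clauses contain complementary literals m and ~m.
Resolution eliminates this pair and disjoins the remaining literals (merging duplicates).

(~c | ~n)


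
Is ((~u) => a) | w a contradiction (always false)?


Truth table over {a, u, w}:
a | u | w | φ
-------------
False | False | False | False
True | False | False | True
False | True | False | True
True | True | False | True
False | False | True | True
True | False | True | True
False | True | True | True
True | True | True | True
Satisfying assignment at row 2: a=True, u=False, w=False gives True.

No, it is not a contradiction.


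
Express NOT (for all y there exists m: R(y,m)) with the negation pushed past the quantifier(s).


Negation flips each quantifier (∀↔∃) and negates the inner predicate.
¬(for all y there exists m: φ) = there exists y for all m: ¬φ.

there exists y for all m: NOT(R(y,m))


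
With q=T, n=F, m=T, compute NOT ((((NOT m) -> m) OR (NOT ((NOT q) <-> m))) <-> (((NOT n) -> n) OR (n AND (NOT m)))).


Substitute q=T, n=F, m=T:
… (earlier sub-steps elided)
(NOT q) <-> m = F <-> T = F
NOT ((NOT q) <-> m) = T
((NOT m) -> m) OR (NOT ((NOT q) <-> m)) = T OR T = T
NOT n = T
(NOT n) -> n = T -> F = F
NOT m = F
n AND (NOT m) = F AND F = F
((NOT n) -> n) OR (n AND (NOT m)) = F OR F = F
(((NOT m) -> m) OR (NOT ((NOT q) <-> m))) <-> (((NOT n) -> n) OR (n AND (NOT m))) = T <-> F = F
NOT ((((NOT m) -> m) OR (NOT ((NOT q) <-> m))) <-> (((NOT n) -> n) OR (n AND (NOT m)))) = T

T


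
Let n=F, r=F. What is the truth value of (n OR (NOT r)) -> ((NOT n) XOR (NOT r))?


Substitute n=F, r=F:
NOT r = T
n OR (NOT r) = F OR T = T
NOT n = T
NOT r = T
(NOT n) XOR (NOT r) = T XOR T = F
(n OR (NOT r)) -> ((NOT n) XOR (NOT r)) = T -> F = F

F


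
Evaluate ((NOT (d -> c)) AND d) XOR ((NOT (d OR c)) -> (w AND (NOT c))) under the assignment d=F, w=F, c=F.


Substitute d=F, w=F, c=F:
d -> c = F -> F = T
NOT (d -> c) = F
(NOT (d -> c)) AND d = F AND F = F
d OR c = F OR F = F
NOT (d OR c) = T
NOT c = T
w AND (NOT c) = F AND T = F
(NOT (d OR c)) -> (w AND (NOT c)) = T -> F = F
((NOT (d -> c)) AND d) XOR ((NOT (d OR c)) -> (w AND (NOT c))) = F XOR F = F

F


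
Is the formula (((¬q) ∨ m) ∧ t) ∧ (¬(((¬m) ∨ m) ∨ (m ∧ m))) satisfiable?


Check all 8 assignments over {m, q, t}:
m | q | t | φ
-------------
F | F | F | F
T | F | F | F
F | T | F | F
T | T | F | F
F | F | T | F
T | F | T | F
F | T | T | F
T | T | T | F
No assignment makes the formula true.

Unsatisfiable.


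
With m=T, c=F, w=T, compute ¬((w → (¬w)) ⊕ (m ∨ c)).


Substitute m=T, c=F, w=T:
¬w = F
w → (¬w) = T → F = F
m ∨ c = T ∨ F = T
(w → (¬w)) ⊕ (m ∨ c) = F ⊕ T = T
¬((w → (¬w)) ⊕ (m ∨ c)) = F

F


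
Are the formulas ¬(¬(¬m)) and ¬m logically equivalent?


Compare truth tables:
m | φ | ψ
---------
F | T | T
T | F | F
The columns φ and ψ agree on every row.

Yes, they are logically equivalent.


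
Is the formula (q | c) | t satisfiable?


Search for a satisfying assignment over {c, q, t}.
Try c=True, q=False, t=False: the formula evaluates to True.
A satisfying assignment exists.

Satisfiable.


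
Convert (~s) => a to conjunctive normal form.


Step 1: Rewrite (¬s) → a as ¬(¬s) ∨ a.
Step 2: Eliminate any double negations (¬¬X = X).

s | a


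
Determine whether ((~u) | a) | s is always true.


Build the truth table over {a, s, u}:
a | s | u | φ
-------------
False | False | False | True
True | False | False | True
False | True | False | True
True | True | False | True
False | False | True | False
True | False | True | True
False | True | True | True
True | True | True | True
Counterexample at row 5: with a=False, s=False, u=True, the formula is False.

No, it is not a tautology.


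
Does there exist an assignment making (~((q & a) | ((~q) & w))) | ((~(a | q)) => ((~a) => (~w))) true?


Search for a satisfying assignment over {a, q, w}.
Try a=False, q=False, w=False: the formula evaluates to True.
A satisfying assignment exists.

Satisfiable.


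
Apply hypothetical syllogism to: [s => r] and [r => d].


Hypothetical syllogism: from (P → Q) and (Q → R), infer (P → R).
Chain the two implications through the shared middle term 'r'.

s => d


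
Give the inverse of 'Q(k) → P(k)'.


The inverse of (P → Q) is (¬P → ¬Q). It is equivalent to the converse, not to the original.
Here P = 'Q(k)' and Q = 'P(k)'.

If not (Q(k)), then not (P(k)).


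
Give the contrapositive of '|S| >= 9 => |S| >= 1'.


The contrapositive of (P → Q) is (¬Q → ¬P); it is logically equivalent to the original.
Here P = '|S| >= 9' and Q = '|S| >= 1'.

If not (|S| >= 1), then not (|S| >= 9).


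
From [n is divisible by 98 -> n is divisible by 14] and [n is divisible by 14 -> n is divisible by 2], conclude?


Hypothetical syllogism: from (P → Q) and (Q → R), infer (P → R).
Chain the two implications through the shared middle term 'n is divisible by 14'.

n is divisible by 98 -> n is divisible by 2


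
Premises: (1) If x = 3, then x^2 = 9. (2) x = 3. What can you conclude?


Modus ponens: from (P → Q) and P, infer Q.
P = 'x = 3' is asserted, and P → Q holds, so Q follows.

x^2 = 9.


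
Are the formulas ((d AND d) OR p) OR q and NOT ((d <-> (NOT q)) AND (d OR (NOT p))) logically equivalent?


Compare truth tables:
d | p | q | φ | ψ
-----------------
F | F | F | F | T
T | F | F | T | F
F | T | F | T | T
T | T | F | T | F
F | F | T | T | F
T | F | T | T | T
F | T | T | T | T
T | T | T | T | T
They differ at row 1 (d=F, p=F, q=F): φ=F but ψ=T.

No, they are not logically equivalent.


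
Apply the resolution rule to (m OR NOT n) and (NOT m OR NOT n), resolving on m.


The clauses contain complementary literals m and NOTm.
Resolution eliminates this pair and disjoins the remaining literals (merging duplicates).

NOT n


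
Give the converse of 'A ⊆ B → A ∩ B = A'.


The converse of (P → Q) is (Q → P). It is not in general equivalent to the original.
Here P = 'A ⊆ B' and Q = 'A ∩ B = A'.

If A ∩ B = A, then A ⊆ B.


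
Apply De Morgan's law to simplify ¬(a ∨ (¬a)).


De Morgan: the negation of a disjunction is the conjunction of the negations.
Distribute ¬ across ∨, flipping it to ∧, and negate each literal.

(¬a) ∧ a


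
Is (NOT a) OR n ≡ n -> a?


Compare truth tables:
a | n | φ | ψ
-------------
F | F | T | T
T | F | F | T
F | T | T | F
T | T | T | T
They differ at row 2 (a=T, n=F): φ=F but ψ=T.

No, they are not logically equivalent.


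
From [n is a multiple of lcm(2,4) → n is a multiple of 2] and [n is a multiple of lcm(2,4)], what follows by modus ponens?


Modus ponens: from (P → Q) and P, infer Q.
P = 'n is a multiple of lcm(2,4)' is asserted, and P → Q holds, so Q follows.

n is a multiple of 2.


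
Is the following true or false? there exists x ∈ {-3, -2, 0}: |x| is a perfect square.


Evaluate the predicate on each element: -3:F, -2:F, 0:T.
Witness x = 0 satisfies the predicate.

T


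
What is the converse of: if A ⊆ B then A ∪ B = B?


The converse of (P → Q) is (Q → P). It is not in general equivalent to the original.
Here P = 'A ⊆ B' and Q = 'A ∪ B = B'.

If A ∪ B = B, then A ⊆ B.


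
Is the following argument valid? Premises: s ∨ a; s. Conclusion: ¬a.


This is affirming a disjunct (fallacy). There exist truth assignments where the premises are all true but the conclusion is false.

Invalid.


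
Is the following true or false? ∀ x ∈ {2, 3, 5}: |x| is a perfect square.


Evaluate the predicate on each element: 2:F, 3:F, 5:F.
Counterexample x = 2 fails the predicate.

F


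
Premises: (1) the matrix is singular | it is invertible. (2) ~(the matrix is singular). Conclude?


Disjunctive syllogism: from (P ∨ Q) and ¬P, infer Q.
One disjunct, 'the matrix is singular', is ruled out; the other must hold.

it is invertible


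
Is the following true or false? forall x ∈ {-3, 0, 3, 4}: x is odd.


Evaluate the predicate on each element: -3:True, 0:False, 3:True, 4:False.
Counterexample x = 0 fails the predicate.

False


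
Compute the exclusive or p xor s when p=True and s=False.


Exclusive or is true when exactly one operand is true.
Substitute: p=True, s=False.
True xor False evaluates to True.

True


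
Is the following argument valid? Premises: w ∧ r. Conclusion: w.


This matches the form of conjunction elimination: the conclusion follows in every model of the premises.

Valid.


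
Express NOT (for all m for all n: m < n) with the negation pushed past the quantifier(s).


Negation flips each quantifier (∀↔∃) and negates the inner predicate.
¬(for all m for all n: φ) = there exists m there exists n: ¬φ.

there exists m there exists n: NOT(m < n)


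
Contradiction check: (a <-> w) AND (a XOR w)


Truth table over {a, w}:
a | w | φ
---------
F | F | F
T | F | F
F | T | F
T | T | F
Every row is false.

Yes, it is a contradiction.


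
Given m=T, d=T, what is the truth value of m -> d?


Implication is false only when antecedent is true and consequent is false.
Substitute: m=T, d=T.
T -> T evaluates to T.

T


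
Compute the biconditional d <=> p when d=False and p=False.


Biconditional is true when both operands have the same truth value.
Substitute: d=False, p=False.
False <=> False evaluates to True.

True


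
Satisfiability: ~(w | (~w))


Check all 2 assignments over {w}:
w | φ
-----
False | False
True | False
No assignment makes the formula true.

Unsatisfiable.


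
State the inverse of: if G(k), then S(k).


The inverse of (P → Q) is (¬P → ¬Q). It is equivalent to the converse, not to the original.
Here P = 'G(k)' and Q = 'S(k)'.

If not (G(k)), then not (S(k)).


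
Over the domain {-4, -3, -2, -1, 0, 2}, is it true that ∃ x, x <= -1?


Evaluate the predicate on each element: -4:T, -3:T, -2:T, -1:T, 0:F, 2:F.
Witness x = -4 satisfies the predicate.

T


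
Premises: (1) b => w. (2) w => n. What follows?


Hypothetical syllogism: from (P → Q) and (Q → R), infer (P → R).
Chain the two implications through the shared middle term 'w'.

b => n


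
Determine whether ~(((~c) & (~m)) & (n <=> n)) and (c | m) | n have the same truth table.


Compare truth tables:
c | m | n | φ | ψ
-----------------
False | False | False | False | False
True | False | False | True | True
False | True | False | True | True
True | True | False | True | True
False | False | True | False | True
True | False | True | True | True
False | True | True | True | True
True | True | True | True | True
They differ at row 5 (c=False, m=False, n=True): φ=False but ψ=True.

No, they are not logically equivalent.


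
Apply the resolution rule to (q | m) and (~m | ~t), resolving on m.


The clauses contain complementary literals m and ~m.
Resolution eliminates this pair and disjoins the remaining literals (merging duplicates).

(q | ~t)


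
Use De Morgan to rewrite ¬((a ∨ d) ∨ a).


De Morgan: the negation of a disjunction is the conjunction of the negations.
Distribute ¬ across ∨, flipping it to ∧, and negate each literal.

((¬a) ∧ (¬d)) ∧ (¬a)


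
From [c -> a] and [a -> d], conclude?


Hypothetical syllogism: from (P → Q) and (Q → R), infer (P → R).
Chain the two implications through the shared middle term 'a'.

c -> d


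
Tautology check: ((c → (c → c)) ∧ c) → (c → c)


Build the truth table over {c}:
c | φ
-----
F | T
T | T
Every row evaluates to true.

Yes, it is a tautology.


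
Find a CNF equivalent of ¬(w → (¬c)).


Step 1: Rewrite w → (¬c) as ¬w ∨ (¬c).
Step 2: Negate: ¬(¬w ∨ (¬c)) = w ∧ ¬(¬c) (De Morgan + double negation).
Step 3: Eliminate any double negations (¬¬X = X).

w ∧ c


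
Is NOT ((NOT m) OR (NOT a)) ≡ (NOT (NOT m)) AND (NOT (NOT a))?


Compare truth tables:
a | m | φ | ψ
-------------
F | F | F | F
T | F | F | F
F | T | F | F
T | T | T | T
The columns φ and ψ agree on every row.

Yes, they are logically equivalent.


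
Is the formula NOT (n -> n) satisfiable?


Check all 2 assignments over {n}:
n | φ
-----
F | F
T | F
No assignment makes the formula true.

Unsatisfiable.


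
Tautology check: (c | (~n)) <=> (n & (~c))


Build the truth table over {c, n}:
c | n | φ
---------
False | False | False
True | False | False
False | True | False
True | True | False
Counterexample at row 1: with c=False, n=False, the formula is False.

No, it is not a tautology.
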